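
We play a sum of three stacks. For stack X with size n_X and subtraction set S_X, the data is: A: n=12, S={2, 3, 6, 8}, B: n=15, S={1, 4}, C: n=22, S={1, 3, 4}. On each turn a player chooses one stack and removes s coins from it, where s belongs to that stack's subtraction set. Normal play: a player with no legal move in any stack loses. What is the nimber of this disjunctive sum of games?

0

Stack A, S = {2, 3, 6, 8}:
n :  0  1  2  3  4  5  6  7  8  9 10 11 12
G :  0  0  1  1  2  0  3  1  2  2  0  3  1
G_A(12) = 1.
Stack B, S = {1, 4}:
n :  0  1  2  3  4  5  6  7  8  9 10 11 12 13 14 15
G :  0  1  0  1  2  0  1  0  1  2  0  1  0  1  2  0
G_B(15) = 0.
Stack C, S = {1, 3, 4}:
G(0) = 0
G(1) = mex{0} = 1
G(2) = mex{1} = 0
G(3) = mex{0,0} = 1
G(4) = mex{1,1,0} = 2
G(5) = mex{2,0,1} = 3
G(6) = mex{3,1,0} = 2
G(7) = mex{2,2,1} = 0
G(8) = mex{0,3,2} = 1
G(9) = mex{1,2,3} = 0
G(10) = mex{0,0,2} = 1
G(11) = mex{1,1,0} = 2
G(12) = mex{2,0,1} = 3
G(13) = mex{3,1,0} = 2
G(14) = mex{2,2,1} = 0
G(15) = mex{0,3,2} = 1
G(16) = mex{1,2,3} = 0
G(17) = mex{0,0,2} = 1
G(18) = mex{1,1,0} = 2
G(19) = mex{2,0,1} = 3
G(20) = mex{3,1,0} = 2
G(21) = mex{2,2,1} = 0
G(22) = mex{0,3,2} = 1
G_C(22) = 1.
Combined Grundy value = 1 ⊕ 0 ⊕ 1 = 0.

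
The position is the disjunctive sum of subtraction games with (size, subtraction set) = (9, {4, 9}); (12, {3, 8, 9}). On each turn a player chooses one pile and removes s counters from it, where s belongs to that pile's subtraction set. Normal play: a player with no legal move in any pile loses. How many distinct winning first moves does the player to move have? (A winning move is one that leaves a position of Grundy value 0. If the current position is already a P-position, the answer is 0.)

1

Pile A, S = {4, 9}:
G(0) = 0
G(1) = mex{} = 0
G(2) = mex{} = 0
G(3) = mex{} = 0
G(4) = mex{0} = 1
G(5) = mex{0} = 1
G(6) = mex{0} = 1
G(7) = mex{0} = 1
G(8) = mex{1} = 0
G(9) = mex{1,0} = 2
G_A(9) = 2.
Pile B, S = {3, 8, 9}:
n :  0  1  2  3  4  5  6  7  8  9 10 11 12
G :  0  0  0  1  1  1  0  0  2  1  1  3  0
G_B(12) = 0.
Combined Grundy value = 2 ⊕ 0 = 2.
A winning move leaves total XOR = 0, i.e. changes one component's Grundy value g to g ⊕ X where X is the current total.
Pile A: need g' = 2⊕2 = 0. Options: 9−4→G=1, 9−9→G=0. Hits: 1.
Pile B: need g' = 0⊕2 = 2. Options: 12−3→G=1, 12−8→G=1, 12−9→G=1. Hits: 0.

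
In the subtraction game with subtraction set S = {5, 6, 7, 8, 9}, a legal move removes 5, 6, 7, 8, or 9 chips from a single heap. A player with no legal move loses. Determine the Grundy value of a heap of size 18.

G(0) = 0
G(1) = mex{} = 0
G(2) = mex{} = 0
G(3) = mex{} = 0
G(4) = mex{} = 0
G(5) = mex{0} = 1
G(6) = mex{0,0} = 1
G(7) = mex{0,0,0} = 1
G(8) = mex{0,0,0,0} = 1
G(9) = mex{0,0,0,0,0} = 1
G(10) = mex{1,0,0,0,0} = 2
G(11) = mex{1,1,0,0,0} = 2
G(12) = mex{1,1,1,0,0} = 2
G(13) = mex{1,1,1,1,0} = 2
G(14) = mex{1,1,1,1,1} = 0
G(15) = mex{2,1,1,1,1} = 0
G(16) = mex{2,2,1,1,1} = 0
G(17) = mex{2,2,2,1,1} = 0
G(18) = mex{2,2,2,2,1} = 0

0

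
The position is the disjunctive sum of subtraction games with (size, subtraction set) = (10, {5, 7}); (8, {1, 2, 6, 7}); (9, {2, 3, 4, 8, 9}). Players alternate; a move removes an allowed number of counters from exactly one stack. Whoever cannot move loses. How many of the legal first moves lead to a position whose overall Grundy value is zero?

3

Stack A, S = {5, 7}:
G(0) = 0
G(1) = mex{} = 0
G(2) = mex{} = 0
G(3) = mex{} = 0
G(4) = mex{} = 0
G(5) = mex{0} = 1
G(6) = mex{0} = 1
G(7) = mex{0,0} = 1
G(8) = mex{0,0} = 1
G(9) = mex{0,0} = 1
G(10) = mex{1,0} = 2
G_A(10) = 2.
Stack B, S = {1, 2, 6, 7}:
G(0) = 0
G(1) = mex{0} = 1
G(2) = mex{1,0} = 2
G(3) = mex{2,1} = 0
G(4) = mex{0,2} = 1
G(5) = mex{1,0} = 2
G(6) = mex{2,1,0} = 3
G(7) = mex{3,2,1,0} = 4
G(8) = mex{4,3,2,1} = 0
G_B(8) = 0.
Stack C, S = {2, 3, 4, 8, 9}:
n : 0 1 2 3 4 5 6 7 8 9
G : 0 0 1 1 2 2 0 0 1 1
G_C(9) = 1.
Combined Grundy value = 2 ⊕ 0 ⊕ 1 = 3.
A winning move leaves total XOR = 0, i.e. changes one component's Grundy value g to g ⊕ X where X is the current total.
Stack A: need g' = 2⊕3 = 1. Options: 10−5→G=1, 10−7→G=0. Hits: 1.
Stack B: need g' = 0⊕3 = 3. Options: 8−1→G=4, 8−2→G=3, 8−6→G=2, 8−7→G=1. Hits: 1.
Stack C: need g' = 1⊕3 = 2. Options: 9−2→G=0, 9−3→G=0, 9−4→G=2, 9−8→G=0, 9−9→G=0. Hits: 1.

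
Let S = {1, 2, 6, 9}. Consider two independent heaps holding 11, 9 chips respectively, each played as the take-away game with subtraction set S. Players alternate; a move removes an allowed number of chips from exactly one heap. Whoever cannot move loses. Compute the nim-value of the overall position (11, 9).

All heaps use S = {1, 2, 6, 9}:
n :  0  1  2  3  4  5  6  7  8  9 10 11
G :  0  1  2  0  1  2  3  0  1  2  0  1
Heap A: G(11) = 1.
Heap B: G(9) = 2.
Combined Grundy value = 1 ⊕ 2 = 3.

3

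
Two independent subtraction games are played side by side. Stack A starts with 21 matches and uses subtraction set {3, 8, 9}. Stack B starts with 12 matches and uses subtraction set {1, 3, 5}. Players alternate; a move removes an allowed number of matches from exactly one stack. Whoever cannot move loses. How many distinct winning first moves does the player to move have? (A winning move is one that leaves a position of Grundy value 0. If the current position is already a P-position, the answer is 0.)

Stack A, S = {3, 8, 9}:
n :  0  1  2  3  4  5  6  7  8  9 10 11 12 13 14 15 16 17 18 19 20 21
G :  0  0  0  1  1  1  0  0  2  1  1  3  0  0  2  1  1  0  0  0  1  1
G_A(21) = 1.
Stack B, S = {1, 3, 5}:
G(0) = 0
G(1) = mex{0} = 1
G(2) = mex{1} = 0
G(3) = mex{0,0} = 1
G(4) = mex{1,1} = 0
G(5) = mex{0,0,0} = 1
G(6) = mex{1,1,1} = 0
G(7) = mex{0,0,0} = 1
G(8) = mex{1,1,1} = 0
G(9) = mex{0,0,0} = 1
G(10) = mex{1,1,1} = 0
G(11) = mex{0,0,0} = 1
G(12) = mex{1,1,1} = 0
G_B(12) = 0.
Combined Grundy value = 1 ⊕ 0 = 1.
A winning move leaves total XOR = 0, i.e. changes one component's Grundy value g to g ⊕ X where X is the current total.
Stack A: need g' = 1⊕1 = 0. Options: 21−3→G=0, 21−8→G=0, 21−9→G=0. Hits: 3.
Stack B: need g' = 0⊕1 = 1. Options: 12−1→G=1, 12−3→G=1, 12−5→G=1. Hits: 3.

6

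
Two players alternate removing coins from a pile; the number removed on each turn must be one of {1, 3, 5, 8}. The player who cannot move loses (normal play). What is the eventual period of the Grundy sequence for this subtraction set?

13

G(0) = 0
G(1) = mex{0} = 1
G(2) = mex{1} = 0
G(3) = mex{0,0} = 1
G(4) = mex{1,1} = 0
G(5) = mex{0,0,0} = 1
G(6) = mex{1,1,1} = 0
G(7) = mex{0,0,0} = 1
G(8) = mex{1,1,1,0} = 2
G(9) = mex{2,0,0,1} = 3
G(10) = mex{3,1,1,0} = 2
G(11) = mex{2,2,0,1} = 3
G(12) = mex{3,3,1,0} = 2
G(13) = mex{2,2,2,1} = 0
G(14) = mex{0,3,3,0} = 1
G(15) = mex{1,2,2,1} = 0
G(16) = mex{0,0,3,2} = 1
G(17) = mex{1,1,2,3} = 0
G(18) = mex{0,0,0,2} = 1
G(19) = mex{1,1,1,3} = 0
G(20) = mex{0,0,0,2} = 1
G(21) = mex{1,1,1,0} = 2
G(22) = mex{2,0,0,1} = 3
G(23) = mex{3,1,1,0} = 2
G(24) = mex{2,2,0,1} = 3
G(25) = mex{3,3,1,0} = 2
G(26) = mex{2,2,2,1} = 0
G(27) = mex{0,3,3,0} = 1
G(n+13) = G(n) holds for n = 0,…,7 (a full window of length max(S) = 8), so the sequence is purely periodic with period 13.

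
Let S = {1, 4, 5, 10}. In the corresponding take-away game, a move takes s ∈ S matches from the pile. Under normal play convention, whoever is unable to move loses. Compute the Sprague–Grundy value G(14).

n :  0  1  2  3  4  5  6  7  8  9 10 11 12 13 14
G :  0  1  0  1  2  3  2  3  0  1  4  0  1  2  0

0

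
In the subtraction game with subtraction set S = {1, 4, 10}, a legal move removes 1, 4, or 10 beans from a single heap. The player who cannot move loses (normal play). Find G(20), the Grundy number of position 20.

G(0) = 0
G(1) = mex{0} = 1
G(2) = mex{1} = 0
G(3) = mex{0} = 1
G(4) = mex{1,0} = 2
G(5) = mex{2,1} = 0
G(6) = mex{0,0} = 1
G(7) = mex{1,1} = 0
G(8) = mex{0,2} = 1
G(9) = mex{1,0} = 2
G(10) = mex{2,1,0} = 3
G(11) = mex{3,0,1} = 2
G(12) = mex{2,1,0} = 3
G(13) = mex{3,2,1} = 0
G(14) = mex{0,3,2} = 1
G(15) = mex{1,2,0} = 3
G(16) = mex{3,3,1} = 0
G(17) = mex{0,0,0} = 1
G(18) = mex{1,1,1} = 0
G(19) = mex{0,3,2} = 1
G(20) = mex{1,0,3} = 2

2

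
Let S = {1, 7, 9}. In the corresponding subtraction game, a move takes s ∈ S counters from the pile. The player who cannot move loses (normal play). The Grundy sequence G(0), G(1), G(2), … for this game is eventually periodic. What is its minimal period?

G(0) = 0
G(1) = mex{0} = 1
G(2) = mex{1} = 0
G(3) = mex{0} = 1
G(4) = mex{1} = 0
G(5) = mex{0} = 1
G(6) = mex{1} = 0
G(7) = mex{0,0} = 1
G(8) = mex{1,1} = 0
G(9) = mex{0,0,0} = 1
G(10) = mex{1,1,1} = 0
G(11) = mex{0,0,0} = 1
G(12) = mex{1,1,1} = 0
G(13) = mex{0,0,0} = 1
G(14) = mex{1,1,1} = 0
G(n+2) = G(n) holds for n = 0,…,8 (a full window of length max(S) = 9), so the sequence is purely periodic with period 2.

2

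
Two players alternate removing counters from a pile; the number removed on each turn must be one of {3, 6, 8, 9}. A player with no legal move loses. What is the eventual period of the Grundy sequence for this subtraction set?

12

G(0) = 0
G(1) = mex{} = 0
G(2) = mex{} = 0
G(3) = mex{0} = 1
G(4) = mex{0} = 1
G(5) = mex{0} = 1
G(6) = mex{1,0} = 2
G(7) = mex{1,0} = 2
G(8) = mex{1,0,0} = 2
G(9) = mex{2,1,0,0} = 3
G(10) = mex{2,1,0,0} = 3
G(11) = mex{2,1,1,0} = 3
G(12) = mex{3,2,1,1} = 0
G(13) = mex{3,2,1,1} = 0
G(14) = mex{3,2,2,1} = 0
G(15) = mex{0,3,2,2} = 1
G(16) = mex{0,3,2,2} = 1
G(17) = mex{0,3,3,2} = 1
G(18) = mex{1,0,3,3} = 2
G(19) = mex{1,0,3,3} = 2
G(20) = mex{1,0,0,3} = 2
G(21) = mex{2,1,0,0} = 3
G(22) = mex{2,1,0,0} = 3
G(23) = mex{2,1,1,0} = 3
G(24) = mex{3,2,1,1} = 0
G(25) = mex{3,2,1,1} = 0
G(n+12) = G(n) holds for n = 0,…,8 (a full window of length max(S) = 9), so the sequence is purely periodic with period 12.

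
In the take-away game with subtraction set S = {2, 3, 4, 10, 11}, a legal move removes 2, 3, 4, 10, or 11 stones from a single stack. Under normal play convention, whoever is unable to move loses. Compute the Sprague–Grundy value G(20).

0

n :  0  1  2  3  4  5  6  7  8  9 10 11 12 13 14 15 16 17 18 19 20
G :  0  0  1  1  2  2  0  0  1  1  2  2  3  0  0  1  1  2  2  0  0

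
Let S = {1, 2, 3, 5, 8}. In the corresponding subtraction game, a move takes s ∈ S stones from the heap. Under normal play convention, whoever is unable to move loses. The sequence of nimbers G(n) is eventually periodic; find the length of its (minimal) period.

n :  0  1  2  3  4  5  6  7  8  9 10 11 12 13 14 15 16 17 18 19 20 21
G :  0  1  2  3  0  1  2  3  4  5  0  1  2  3  0  1  2  3  4  5  0  1
G(n+10) = G(n) holds for n = 0,…,7 (a full window of length max(S) = 8), so the sequence is purely periodic with period 10.

10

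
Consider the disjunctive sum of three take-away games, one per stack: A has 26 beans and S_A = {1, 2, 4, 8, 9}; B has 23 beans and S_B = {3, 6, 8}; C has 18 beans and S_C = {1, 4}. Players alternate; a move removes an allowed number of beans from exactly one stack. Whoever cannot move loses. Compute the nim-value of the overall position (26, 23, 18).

Stack A, S = {1, 2, 4, 8, 9}:
G(0) = 0
G(1) = mex{0} = 1
G(2) = mex{1,0} = 2
G(3) = mex{2,1} = 0
G(4) = mex{0,2,0} = 1
G(5) = mex{1,0,1} = 2
G(6) = mex{2,1,2} = 0
G(7) = mex{0,2,0} = 1
G(8) = mex{1,0,1,0} = 2
G(9) = mex{2,1,2,1,0} = 3
G(10) = mex{3,2,0,2,1} = 4
G(11) = mex{4,3,1,0,2} = 5
G(12) = mex{5,4,2,1,0} = 3
G(13) = mex{3,5,3,2,1} = 0
G(14) = mex{0,3,4,0,2} = 1
G(15) = mex{1,0,5,1,0} = 2
G(16) = mex{2,1,3,2,1} = 0
G(17) = mex{0,2,0,3,2} = 1
G(18) = mex{1,0,1,4,3} = 2
G(19) = mex{2,1,2,5,4} = 0
G(20) = mex{0,2,0,3,5} = 1
G(21) = mex{1,0,1,0,3} = 2
G(22) = mex{2,1,2,1,0} = 3
G(23) = mex{3,2,0,2,1} = 4
G(24) = mex{4,3,1,0,2} = 5
G(25) = mex{5,4,2,1,0} = 3
G(26) = mex{3,5,3,2,1} = 0
G_A(26) = 0.
Stack B, S = {3, 6, 8}:
G(0) = 0
G(1) = mex{} = 0
G(2) = mex{} = 0
G(3) = mex{0} = 1
G(4) = mex{0} = 1
G(5) = mex{0} = 1
G(6) = mex{1,0} = 2
G(7) = mex{1,0} = 2
G(8) = mex{1,0,0} = 2
G(9) = mex{2,1,0} = 3
G(10) = mex{2,1,0} = 3
G(11) = mex{2,1,1} = 0
G(12) = mex{3,2,1} = 0
G(13) = mex{3,2,1} = 0
G(14) = mex{0,2,2} = 1
G(15) = mex{0,3,2} = 1
G(16) = mex{0,3,2} = 1
G(17) = mex{1,0,3} = 2
G(18) = mex{1,0,3} = 2
G(19) = mex{1,0,0} = 2
G(20) = mex{2,1,0} = 3
G(21) = mex{2,1,0} = 3
G(22) = mex{2,1,1} = 0
G(23) = mex{3,2,1} = 0
G_B(23) = 0.
Stack C, S = {1, 4}:
n :  0  1  2  3  4  5  6  7  8  9 10 11 12 13 14 15 16 17 18
G :  0  1  0  1  2  0  1  0  1  2  0  1  0  1  2  0  1  0  1
G_C(18) = 1.
Combined Grundy value = 0 ⊕ 0 ⊕ 1 = 1.

1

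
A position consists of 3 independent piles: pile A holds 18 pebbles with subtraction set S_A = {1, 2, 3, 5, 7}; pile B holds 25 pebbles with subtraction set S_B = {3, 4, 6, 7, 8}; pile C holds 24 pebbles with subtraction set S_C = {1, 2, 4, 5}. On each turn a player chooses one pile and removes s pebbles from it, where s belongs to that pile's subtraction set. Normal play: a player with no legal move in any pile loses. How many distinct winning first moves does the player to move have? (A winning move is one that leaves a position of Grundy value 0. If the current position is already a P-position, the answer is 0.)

5

Pile A, S = {1, 2, 3, 5, 7}:
n :  0  1  2  3  4  5  6  7  8  9 10 11 12 13 14 15 16 17 18
G :  0  1  2  3  0  1  2  3  0  1  2  3  0  1  2  3  0  1  2
G_A(18) = 2.
Pile B, S = {3, 4, 6, 7, 8}:
n :  0  1  2  3  4  5  6  7  8  9 10 11 12 13 14 15 16 17 18 19 20 21 22 23 24 25
G :  0  0  0  1  1  1  2  2  2  3  3  0  0  0  1  1  1  2  2  2  3  3  0  0  0  1
G_B(25) = 1.
Pile C, S = {1, 2, 4, 5}:
G(0) = 0
G(1) = mex{0} = 1
G(2) = mex{1,0} = 2
G(3) = mex{2,1} = 0
G(4) = mex{0,2,0} = 1
G(5) = mex{1,0,1,0} = 2
G(6) = mex{2,1,2,1} = 0
G(7) = mex{0,2,0,2} = 1
G(8) = mex{1,0,1,0} = 2
G(9) = mex{2,1,2,1} = 0
G(10) = mex{0,2,0,2} = 1
G(11) = mex{1,0,1,0} = 2
G(12) = mex{2,1,2,1} = 0
G(13) = mex{0,2,0,2} = 1
G(14) = mex{1,0,1,0} = 2
G(15) = mex{2,1,2,1} = 0
G(16) = mex{0,2,0,2} = 1
G(17) = mex{1,0,1,0} = 2
G(18) = mex{2,1,2,1} = 0
G(19) = mex{0,2,0,2} = 1
G(20) = mex{1,0,1,0} = 2
G(21) = mex{2,1,2,1} = 0
G(22) = mex{0,2,0,2} = 1
G(23) = mex{1,0,1,0} = 2
G(24) = mex{2,1,2,1} = 0
G_C(24) = 0.
Combined Grundy value = 2 ⊕ 1 ⊕ 0 = 3.
A winning move leaves total XOR = 0, i.e. changes one component's Grundy value g to g ⊕ X where X is the current total.
Pile A: need g' = 2⊕3 = 1. Options: 18−1→G=1, 18−2→G=0, 18−3→G=3, 18−5→G=1, 18−7→G=3. Hits: 2.
Pile B: need g' = 1⊕3 = 2. Options: 25−3→G=0, 25−4→G=3, 25−6→G=2, 25−7→G=2, 25−8→G=2. Hits: 3.
Pile C: need g' = 0⊕3 = 3. Options: 24−1→G=2, 24−2→G=1, 24−4→G=2, 24−5→G=1. Hits: 0.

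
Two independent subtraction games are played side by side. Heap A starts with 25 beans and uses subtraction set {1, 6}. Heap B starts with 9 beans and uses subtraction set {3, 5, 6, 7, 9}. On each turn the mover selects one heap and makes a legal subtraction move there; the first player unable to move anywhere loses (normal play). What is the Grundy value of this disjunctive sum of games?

Heap A, S = {1, 6}:
G(0) = 0
G(1) = mex{0} = 1
G(2) = mex{1} = 0
G(3) = mex{0} = 1
G(4) = mex{1} = 0
G(5) = mex{0} = 1
G(6) = mex{1,0} = 2
G(7) = mex{2,1} = 0
G(8) = mex{0,0} = 1
G(9) = mex{1,1} = 0
G(10) = mex{0,0} = 1
G(11) = mex{1,1} = 0
G(12) = mex{0,2} = 1
G(13) = mex{1,0} = 2
G(14) = mex{2,1} = 0
G(15) = mex{0,0} = 1
G(16) = mex{1,1} = 0
G(17) = mex{0,0} = 1
G(18) = mex{1,1} = 0
G(19) = mex{0,2} = 1
G(20) = mex{1,0} = 2
G(21) = mex{2,1} = 0
G(22) = mex{0,0} = 1
G(23) = mex{1,1} = 0
G(24) = mex{0,0} = 1
G(25) = mex{1,1} = 0
G_A(25) = 0.
Heap B, S = {3, 5, 6, 7, 9}:
G(0) = 0
G(1) = mex{} = 0
G(2) = mex{} = 0
G(3) = mex{0} = 1
G(4) = mex{0} = 1
G(5) = mex{0,0} = 1
G(6) = mex{1,0,0} = 2
G(7) = mex{1,0,0,0} = 2
G(8) = mex{1,1,0,0} = 2
G(9) = mex{2,1,1,0,0} = 3
G_B(9) = 3.
Combined Grundy value = 0 ⊕ 3 = 3.

3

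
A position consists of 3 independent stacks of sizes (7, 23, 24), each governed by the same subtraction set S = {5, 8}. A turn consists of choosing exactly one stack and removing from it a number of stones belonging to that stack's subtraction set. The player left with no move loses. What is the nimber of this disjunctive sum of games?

1

All stacks use S = {5, 8}:
n :  0  1  2  3  4  5  6  7  8  9 10 11 12 13 14 15 16 17 18 19 20 21 22 23 24
G :  0  0  0  0  0  1  1  1  1  1  2  2  2  0  0  0  0  0  1  1  1  1  1  2  2
Stack A: G(7) = 1.
Stack B: G(23) = 2.
Stack C: G(24) = 2.
Combined Grundy value = 1 ⊕ 2 ⊕ 2 = 1.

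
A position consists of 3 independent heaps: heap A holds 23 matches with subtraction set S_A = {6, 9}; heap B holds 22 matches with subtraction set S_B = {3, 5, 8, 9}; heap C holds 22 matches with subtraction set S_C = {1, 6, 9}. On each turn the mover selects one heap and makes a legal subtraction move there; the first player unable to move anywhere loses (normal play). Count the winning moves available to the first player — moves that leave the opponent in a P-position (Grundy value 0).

Heap A, S = {6, 9}:
G(0) = 0
G(1) = mex{} = 0
G(2) = mex{} = 0
G(3) = mex{} = 0
G(4) = mex{} = 0
G(5) = mex{} = 0
G(6) = mex{0} = 1
G(7) = mex{0} = 1
G(8) = mex{0} = 1
G(9) = mex{0,0} = 1
G(10) = mex{0,0} = 1
G(11) = mex{0,0} = 1
G(12) = mex{1,0} = 2
G(13) = mex{1,0} = 2
G(14) = mex{1,0} = 2
G(15) = mex{1,1} = 0
G(16) = mex{1,1} = 0
G(17) = mex{1,1} = 0
G(18) = mex{2,1} = 0
G(19) = mex{2,1} = 0
G(20) = mex{2,1} = 0
G(21) = mex{0,2} = 1
G(22) = mex{0,2} = 1
G(23) = mex{0,2} = 1
G_A(23) = 1.
Heap B, S = {3, 5, 8, 9}:
G(0) = 0
G(1) = mex{} = 0
G(2) = mex{} = 0
G(3) = mex{0} = 1
G(4) = mex{0} = 1
G(5) = mex{0,0} = 1
G(6) = mex{1,0} = 2
G(7) = mex{1,0} = 2
G(8) = mex{1,1,0} = 2
G(9) = mex{2,1,0,0} = 3
G(10) = mex{2,1,0,0} = 3
G(11) = mex{2,2,1,0} = 3
G(12) = mex{3,2,1,1} = 0
G(13) = mex{3,2,1,1} = 0
G(14) = mex{3,3,2,1} = 0
G(15) = mex{0,3,2,2} = 1
G(16) = mex{0,3,2,2} = 1
G(17) = mex{0,0,3,2} = 1
G(18) = mex{1,0,3,3} = 2
G(19) = mex{1,0,3,3} = 2
G(20) = mex{1,1,0,3} = 2
G(21) = mex{2,1,0,0} = 3
G(22) = mex{2,1,0,0} = 3
G_B(22) = 3.
Heap C, S = {1, 6, 9}:
G(0) = 0
G(1) = mex{0} = 1
G(2) = mex{1} = 0
G(3) = mex{0} = 1
G(4) = mex{1} = 0
G(5) = mex{0} = 1
G(6) = mex{1,0} = 2
G(7) = mex{2,1} = 0
G(8) = mex{0,0} = 1
G(9) = mex{1,1,0} = 2
G(10) = mex{2,0,1} = 3
G(11) = mex{3,1,0} = 2
G(12) = mex{2,2,1} = 0
G(13) = mex{0,0,0} = 1
G(14) = mex{1,1,1} = 0
G(15) = mex{0,2,2} = 1
G(16) = mex{1,3,0} = 2
G(17) = mex{2,2,1} = 0
G(18) = mex{0,0,2} = 1
G(19) = mex{1,1,3} = 0
G(20) = mex{0,0,2} = 1
G(21) = mex{1,1,0} = 2
G(22) = mex{2,2,1} = 0
G_C(22) = 0.
Combined Grundy value = 1 ⊕ 3 ⊕ 0 = 2.
A winning move leaves total XOR = 0, i.e. changes one component's Grundy value g to g ⊕ X where X is the current total.
Heap A: need g' = 1⊕2 = 3. Options: 23−6→G=0, 23−9→G=2. Hits: 0.
Heap B: need g' = 3⊕2 = 1. Options: 22−3→G=2, 22−5→G=1, 22−8→G=0, 22−9→G=0. Hits: 1.
Heap C: need g' = 0⊕2 = 2. Options: 22−1→G=2, 22−6→G=2, 22−9→G=1. Hits: 2.

3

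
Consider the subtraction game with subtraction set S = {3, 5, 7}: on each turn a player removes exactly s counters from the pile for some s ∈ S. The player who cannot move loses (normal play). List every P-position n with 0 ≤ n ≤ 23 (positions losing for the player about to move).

0, 1, 2, 10, 11, 12, 20, 21, 22

G(0) = 0
G(1) = mex{} = 0
G(2) = mex{} = 0
G(3) = mex{0} = 1
G(4) = mex{0} = 1
G(5) = mex{0,0} = 1
G(6) = mex{1,0} = 2
G(7) = mex{1,0,0} = 2
G(8) = mex{1,1,0} = 2
G(9) = mex{2,1,0} = 3
G(10) = mex{2,1,1} = 0
G(11) = mex{2,2,1} = 0
G(12) = mex{3,2,1} = 0
G(13) = mex{0,2,2} = 1
G(14) = mex{0,3,2} = 1
G(15) = mex{0,0,2} = 1
G(16) = mex{1,0,3} = 2
G(17) = mex{1,0,0} = 2
G(18) = mex{1,1,0} = 2
G(19) = mex{2,1,0} = 3
G(20) = mex{2,1,1} = 0
G(21) = mex{2,2,1} = 0
G(22) = mex{3,2,1} = 0
G(23) = mex{0,2,2} = 1
P-positions are exactly the n with G(n) = 0.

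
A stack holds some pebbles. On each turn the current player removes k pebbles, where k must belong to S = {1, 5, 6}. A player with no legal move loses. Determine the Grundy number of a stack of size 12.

1

G(0) = 0
G(1) = mex{0} = 1
G(2) = mex{1} = 0
G(3) = mex{0} = 1
G(4) = mex{1} = 0
G(5) = mex{0,0} = 1
G(6) = mex{1,1,0} = 2
G(7) = mex{2,0,1} = 3
G(8) = mex{3,1,0} = 2
G(9) = mex{2,0,1} = 3
G(10) = mex{3,1,0} = 2
G(11) = mex{2,2,1} = 0
G(12) = mex{0,3,2} = 1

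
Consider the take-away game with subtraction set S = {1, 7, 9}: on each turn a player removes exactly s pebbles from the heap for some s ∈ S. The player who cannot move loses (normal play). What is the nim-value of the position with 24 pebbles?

0

n :  0  1  2  3  4  5  6  7  8  9 10 11 12 13 14 15 16 17 18 19 20 21 22 23 24
G :  0  1  0  1  0  1  0  1  0  1  0  1  0  1  0  1  0  1  0  1  0  1  0  1  0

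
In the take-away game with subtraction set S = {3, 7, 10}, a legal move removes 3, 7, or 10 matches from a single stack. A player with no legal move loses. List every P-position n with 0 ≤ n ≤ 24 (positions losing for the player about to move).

G(0) = 0
G(1) = mex{} = 0
G(2) = mex{} = 0
G(3) = mex{0} = 1
G(4) = mex{0} = 1
G(5) = mex{0} = 1
G(6) = mex{1} = 0
G(7) = mex{1,0} = 2
G(8) = mex{1,0} = 2
G(9) = mex{0,0} = 1
G(10) = mex{2,1,0} = 3
G(11) = mex{2,1,0} = 3
G(12) = mex{1,1,0} = 2
G(13) = mex{3,0,1} = 2
G(14) = mex{3,2,1} = 0
G(15) = mex{2,2,1} = 0
G(16) = mex{2,1,0} = 3
G(17) = mex{0,3,2} = 1
G(18) = mex{0,3,2} = 1
G(19) = mex{3,2,1} = 0
G(20) = mex{1,2,3} = 0
G(21) = mex{1,0,3} = 2
G(22) = mex{0,0,2} = 1
G(23) = mex{0,3,2} = 1
G(24) = mex{2,1,0} = 3
P-positions are exactly the n with G(n) = 0.

0, 1, 2, 6, 14, 15, 19, 20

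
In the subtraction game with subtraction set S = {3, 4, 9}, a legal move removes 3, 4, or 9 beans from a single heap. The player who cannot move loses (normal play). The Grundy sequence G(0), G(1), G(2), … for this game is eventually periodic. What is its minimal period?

13

G(0) = 0
G(1) = mex{} = 0
G(2) = mex{} = 0
G(3) = mex{0} = 1
G(4) = mex{0,0} = 1
G(5) = mex{0,0} = 1
G(6) = mex{1,0} = 2
G(7) = mex{1,1} = 0
G(8) = mex{1,1} = 0
G(9) = mex{2,1,0} = 3
G(10) = mex{0,2,0} = 1
G(11) = mex{0,0,0} = 1
G(12) = mex{3,0,1} = 2
G(13) = mex{1,3,1} = 0
G(14) = mex{1,1,1} = 0
G(15) = mex{2,1,2} = 0
G(16) = mex{0,2,0} = 1
G(17) = mex{0,0,0} = 1
G(18) = mex{0,0,3} = 1
G(19) = mex{1,0,1} = 2
G(20) = mex{1,1,1} = 0
G(21) = mex{1,1,2} = 0
G(22) = mex{2,1,0} = 3
G(23) = mex{0,2,0} = 1
G(24) = mex{0,0,0} = 1
G(25) = mex{3,0,1} = 2
G(26) = mex{1,3,1} = 0
G(27) = mex{1,1,1} = 0
G(n+13) = G(n) holds for n = 0,…,8 (a full window of length max(S) = 9), so the sequence is purely periodic with period 13.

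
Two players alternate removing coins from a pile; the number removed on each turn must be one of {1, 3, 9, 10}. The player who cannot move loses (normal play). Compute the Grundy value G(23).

0

n :  0  1  2  3  4  5  6  7  8  9 10 11 12 13 14 15 16 17 18 19 20 21 22 23
G :  0  1  0  1  0  1  0  1  0  1  2  3  2  3  2  3  2  3  2  0  1  0  1  0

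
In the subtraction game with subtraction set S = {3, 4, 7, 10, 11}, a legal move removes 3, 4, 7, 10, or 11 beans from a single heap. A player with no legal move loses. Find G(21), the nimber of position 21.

n :  0  1  2  3  4  5  6  7  8  9 10 11 12 13 14 15 16 17 18 19 20 21
G :  0  0  0  1  1  1  2  2  2  3  3  3  4  4  0  0  0  1  1  1  2  2

2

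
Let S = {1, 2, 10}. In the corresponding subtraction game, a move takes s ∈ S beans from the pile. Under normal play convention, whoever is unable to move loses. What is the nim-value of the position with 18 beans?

n :  0  1  2  3  4  5  6  7  8  9 10 11 12 13 14 15 16 17 18
G :  0  1  2  0  1  2  0  1  2  0  1  2  0  1  2  0  1  2  0

0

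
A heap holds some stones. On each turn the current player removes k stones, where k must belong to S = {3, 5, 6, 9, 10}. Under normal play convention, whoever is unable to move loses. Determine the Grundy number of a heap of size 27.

G(0) = 0
G(1) = mex{} = 0
G(2) = mex{} = 0
G(3) = mex{0} = 1
G(4) = mex{0} = 1
G(5) = mex{0,0} = 1
G(6) = mex{1,0,0} = 2
G(7) = mex{1,0,0} = 2
G(8) = mex{1,1,0} = 2
G(9) = mex{2,1,1,0} = 3
G(10) = mex{2,1,1,0,0} = 3
G(11) = mex{2,2,1,0,0} = 3
G(12) = mex{3,2,2,1,0} = 4
G(13) = mex{3,2,2,1,1} = 0
G(14) = mex{3,3,2,1,1} = 0
G(15) = mex{4,3,3,2,1} = 0
G(16) = mex{0,3,3,2,2} = 1
G(17) = mex{0,4,3,2,2} = 1
G(18) = mex{0,0,4,3,2} = 1
G(19) = mex{1,0,0,3,3} = 2
G(20) = mex{1,0,0,3,3} = 2
G(21) = mex{1,1,0,4,3} = 2
G(22) = mex{2,1,1,0,4} = 3
G(23) = mex{2,1,1,0,0} = 3
G(24) = mex{2,2,1,0,0} = 3
G(25) = mex{3,2,2,1,0} = 4
G(26) = mex{3,2,2,1,1} = 0
G(27) = mex{3,3,2,1,1} = 0

0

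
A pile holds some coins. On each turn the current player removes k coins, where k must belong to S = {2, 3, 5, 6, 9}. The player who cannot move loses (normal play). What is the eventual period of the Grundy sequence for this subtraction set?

4

G(0) = 0
G(1) = mex{} = 0
G(2) = mex{0} = 1
G(3) = mex{0,0} = 1
G(4) = mex{1,0} = 2
G(5) = mex{1,1,0} = 2
G(6) = mex{2,1,0,0} = 3
G(7) = mex{2,2,1,0} = 3
G(8) = mex{3,2,1,1} = 0
G(9) = mex{3,3,2,1,0} = 4
G(10) = mex{0,3,2,2,0} = 1
G(11) = mex{4,0,3,2,1} = 5
G(12) = mex{1,4,3,3,1} = 0
G(13) = mex{5,1,0,3,2} = 4
G(14) = mex{0,5,4,0,2} = 1
G(15) = mex{4,0,1,4,3} = 2
G(16) = mex{1,4,5,1,3} = 0
G(17) = mex{2,1,0,5,0} = 3
G(18) = mex{0,2,4,0,4} = 1
G(19) = mex{3,0,1,4,1} = 2
G(20) = mex{1,3,2,1,5} = 0
G(21) = mex{2,1,0,2,0} = 3
G(22) = mex{0,2,3,0,4} = 1
G(23) = mex{3,0,1,3,1} = 2
G(24) = mex{1,3,2,1,2} = 0
G(25) = mex{2,1,0,2,0} = 3
G(26) = mex{0,2,3,0,3} = 1
G(27) = mex{3,0,1,3,1} = 2
G(28) = mex{1,3,2,1,2} = 0
From n = 14 onward G(n+4) = G(n); since this holds over max(S) = 9 consecutive positions the period is 4 (pre-period 14).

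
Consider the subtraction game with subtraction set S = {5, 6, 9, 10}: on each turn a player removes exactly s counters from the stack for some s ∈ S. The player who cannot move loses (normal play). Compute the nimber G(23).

1

G(0) = 0
G(1) = mex{} = 0
G(2) = mex{} = 0
G(3) = mex{} = 0
G(4) = mex{} = 0
G(5) = mex{0} = 1
G(6) = mex{0,0} = 1
G(7) = mex{0,0} = 1
G(8) = mex{0,0} = 1
G(9) = mex{0,0,0} = 1
G(10) = mex{1,0,0,0} = 2
G(11) = mex{1,1,0,0} = 2
G(12) = mex{1,1,0,0} = 2
G(13) = mex{1,1,0,0} = 2
G(14) = mex{1,1,1,0} = 2
G(15) = mex{2,1,1,1} = 0
G(16) = mex{2,2,1,1} = 0
G(17) = mex{2,2,1,1} = 0
G(18) = mex{2,2,1,1} = 0
G(19) = mex{2,2,2,1} = 0
G(20) = mex{0,2,2,2} = 1
G(21) = mex{0,0,2,2} = 1
G(22) = mex{0,0,2,2} = 1
G(23) = mex{0,0,2,2} = 1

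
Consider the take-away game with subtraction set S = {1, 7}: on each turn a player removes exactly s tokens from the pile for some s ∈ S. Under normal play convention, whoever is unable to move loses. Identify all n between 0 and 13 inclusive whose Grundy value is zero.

n :  0  1  2  3  4  5  6  7  8  9 10 11 12 13
G :  0  1  0  1  0  1  0  1  0  1  0  1  0  1
P-positions are exactly the n with G(n) = 0.

0, 2, 4, 6, 8, 10, 12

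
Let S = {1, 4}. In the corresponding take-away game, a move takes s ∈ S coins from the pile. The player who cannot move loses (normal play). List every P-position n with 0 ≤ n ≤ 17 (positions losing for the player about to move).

0, 2, 5, 7, 10, 12, 15, 17

G(0) = 0
G(1) = mex{0} = 1
G(2) = mex{1} = 0
G(3) = mex{0} = 1
G(4) = mex{1,0} = 2
G(5) = mex{2,1} = 0
G(6) = mex{0,0} = 1
G(7) = mex{1,1} = 0
G(8) = mex{0,2} = 1
G(9) = mex{1,0} = 2
G(10) = mex{2,1} = 0
G(11) = mex{0,0} = 1
G(12) = mex{1,1} = 0
G(13) = mex{0,2} = 1
G(14) = mex{1,0} = 2
G(15) = mex{2,1} = 0
G(16) = mex{0,0} = 1
G(17) = mex{1,1} = 0
P-positions are exactly the n with G(n) = 0.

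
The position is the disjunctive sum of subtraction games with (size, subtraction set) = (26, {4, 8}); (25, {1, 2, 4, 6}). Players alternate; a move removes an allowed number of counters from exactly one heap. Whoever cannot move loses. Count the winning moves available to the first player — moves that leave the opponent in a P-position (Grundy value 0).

Heap A, S = {4, 8}:
G(0) = 0
G(1) = mex{} = 0
G(2) = mex{} = 0
G(3) = mex{} = 0
G(4) = mex{0} = 1
G(5) = mex{0} = 1
G(6) = mex{0} = 1
G(7) = mex{0} = 1
G(8) = mex{1,0} = 2
G(9) = mex{1,0} = 2
G(10) = mex{1,0} = 2
G(11) = mex{1,0} = 2
G(12) = mex{2,1} = 0
G(13) = mex{2,1} = 0
G(14) = mex{2,1} = 0
G(15) = mex{2,1} = 0
G(16) = mex{0,2} = 1
G(17) = mex{0,2} = 1
G(18) = mex{0,2} = 1
G(19) = mex{0,2} = 1
G(20) = mex{1,0} = 2
G(21) = mex{1,0} = 2
G(22) = mex{1,0} = 2
G(23) = mex{1,0} = 2
G(24) = mex{2,1} = 0
G(25) = mex{2,1} = 0
G(26) = mex{2,1} = 0
G_A(26) = 0.
Heap B, S = {1, 2, 4, 6}:
G(0) = 0
G(1) = mex{0} = 1
G(2) = mex{1,0} = 2
G(3) = mex{2,1} = 0
G(4) = mex{0,2,0} = 1
G(5) = mex{1,0,1} = 2
G(6) = mex{2,1,2,0} = 3
G(7) = mex{3,2,0,1} = 4
G(8) = mex{4,3,1,2} = 0
G(9) = mex{0,4,2,0} = 1
G(10) = mex{1,0,3,1} = 2
G(11) = mex{2,1,4,2} = 0
G(12) = mex{0,2,0,3} = 1
G(13) = mex{1,0,1,4} = 2
G(14) = mex{2,1,2,0} = 3
G(15) = mex{3,2,0,1} = 4
G(16) = mex{4,3,1,2} = 0
G(17) = mex{0,4,2,0} = 1
G(18) = mex{1,0,3,1} = 2
G(19) = mex{2,1,4,2} = 0
G(20) = mex{0,2,0,3} = 1
G(21) = mex{1,0,1,4} = 2
G(22) = mex{2,1,2,0} = 3
G(23) = mex{3,2,0,1} = 4
G(24) = mex{4,3,1,2} = 0
G(25) = mex{0,4,2,0} = 1
G_B(25) = 1.
Combined Grundy value = 0 ⊕ 1 = 1.
A winning move leaves total XOR = 0, i.e. changes one component's Grundy value g to g ⊕ X where X is the current total.
Heap A: need g' = 0⊕1 = 1. Options: 26−4→G=2, 26−8→G=1. Hits: 1.
Heap B: need g' = 1⊕1 = 0. Options: 25−1→G=0, 25−2→G=4, 25−4→G=2, 25−6→G=0. Hits: 2.

3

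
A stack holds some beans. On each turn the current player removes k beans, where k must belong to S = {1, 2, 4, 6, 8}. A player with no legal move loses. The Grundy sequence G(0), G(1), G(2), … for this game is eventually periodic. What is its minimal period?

10

G(0) = 0
G(1) = mex{0} = 1
G(2) = mex{1,0} = 2
G(3) = mex{2,1} = 0
G(4) = mex{0,2,0} = 1
G(5) = mex{1,0,1} = 2
G(6) = mex{2,1,2,0} = 3
G(7) = mex{3,2,0,1} = 4
G(8) = mex{4,3,1,2,0} = 5
G(9) = mex{5,4,2,0,1} = 3
G(10) = mex{3,5,3,1,2} = 0
G(11) = mex{0,3,4,2,0} = 1
G(12) = mex{1,0,5,3,1} = 2
G(13) = mex{2,1,3,4,2} = 0
G(14) = mex{0,2,0,5,3} = 1
G(15) = mex{1,0,1,3,4} = 2
G(16) = mex{2,1,2,0,5} = 3
G(17) = mex{3,2,0,1,3} = 4
G(18) = mex{4,3,1,2,0} = 5
G(19) = mex{5,4,2,0,1} = 3
G(20) = mex{3,5,3,1,2} = 0
G(21) = mex{0,3,4,2,0} = 1
G(n+10) = G(n) holds for n = 0,…,7 (a full window of length max(S) = 8), so the sequence is purely periodic with period 10.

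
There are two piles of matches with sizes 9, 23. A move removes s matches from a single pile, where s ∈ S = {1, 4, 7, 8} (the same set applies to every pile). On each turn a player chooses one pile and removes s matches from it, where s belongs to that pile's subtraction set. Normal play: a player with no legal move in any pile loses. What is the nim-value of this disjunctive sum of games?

0

All piles use S = {1, 4, 7, 8}:
G(0) = 0
G(1) = mex{0} = 1
G(2) = mex{1} = 0
G(3) = mex{0} = 1
G(4) = mex{1,0} = 2
G(5) = mex{2,1} = 0
G(6) = mex{0,0} = 1
G(7) = mex{1,1,0} = 2
G(8) = mex{2,2,1,0} = 3
G(9) = mex{3,0,0,1} = 2
G(10) = mex{2,1,1,0} = 3
G(11) = mex{3,2,2,1} = 0
G(12) = mex{0,3,0,2} = 1
G(13) = mex{1,2,1,0} = 3
G(14) = mex{3,3,2,1} = 0
G(15) = mex{0,0,3,2} = 1
G(16) = mex{1,1,2,3} = 0
G(17) = mex{0,3,3,2} = 1
G(18) = mex{1,0,0,3} = 2
G(19) = mex{2,1,1,0} = 3
G(20) = mex{3,0,3,1} = 2
G(21) = mex{2,1,0,3} = 4
G(22) = mex{4,2,1,0} = 3
G(23) = mex{3,3,0,1} = 2
Pile A: G(9) = 2.
Pile B: G(23) = 2.
Combined Grundy value = 2 ⊕ 2 = 0.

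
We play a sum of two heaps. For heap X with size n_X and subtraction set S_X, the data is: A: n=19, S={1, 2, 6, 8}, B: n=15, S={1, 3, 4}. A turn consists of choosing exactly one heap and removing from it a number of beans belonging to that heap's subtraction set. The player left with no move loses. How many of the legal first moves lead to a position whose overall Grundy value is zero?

Heap A, S = {1, 2, 6, 8}:
n :  0  1  2  3  4  5  6  7  8  9 10 11 12 13 14 15 16 17 18 19
G :  0  1  2  0  1  2  3  0  1  2  0  1  2  3  0  1  2  0  1  2
G_A(19) = 2.
Heap B, S = {1, 3, 4}:
n :  0  1  2  3  4  5  6  7  8  9 10 11 12 13 14 15
G :  0  1  0  1  2  3  2  0  1  0  1  2  3  2  0  1
G_B(15) = 1.
Combined Grundy value = 2 ⊕ 1 = 3.
A winning move leaves total XOR = 0, i.e. changes one component's Grundy value g to g ⊕ X where X is the current total.
Heap A: need g' = 2⊕3 = 1. Options: 19−1→G=1, 19−2→G=0, 19−6→G=3, 19−8→G=1. Hits: 2.
Heap B: need g' = 1⊕3 = 2. Options: 15−1→G=0, 15−3→G=3, 15−4→G=2. Hits: 1.

3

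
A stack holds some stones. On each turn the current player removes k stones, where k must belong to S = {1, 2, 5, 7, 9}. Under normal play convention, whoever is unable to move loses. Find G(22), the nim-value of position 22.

n :  0  1  2  3  4  5  6  7  8  9 10 11 12 13 14 15 16 17 18 19 20 21 22
G :  0  1  2  0  1  2  0  1  2  3  4  5  3  4  0  1  2  0  1  2  0  1  2

2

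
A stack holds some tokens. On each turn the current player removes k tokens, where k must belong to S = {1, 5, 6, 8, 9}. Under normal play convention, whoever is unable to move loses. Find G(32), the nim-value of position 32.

n :  0  1  2  3  4  5  6  7  8  9 10 11 12 13 14 15 16 17 18 19 20 21 22 23 24 25 26 27 28 29 30 31 32
G :  0  1  0  1  0  1  2  3  2  3  2  3  4  5  0  1  0  1  0  1  2  3  2  3  2  3  4  5  0  1  0  1  0

0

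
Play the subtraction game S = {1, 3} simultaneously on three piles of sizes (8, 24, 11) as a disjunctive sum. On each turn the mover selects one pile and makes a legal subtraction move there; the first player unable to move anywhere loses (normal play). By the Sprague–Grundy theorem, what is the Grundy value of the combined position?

All piles use S = {1, 3}:
G(0) = 0
G(1) = mex{0} = 1
G(2) = mex{1} = 0
G(3) = mex{0,0} = 1
G(4) = mex{1,1} = 0
G(5) = mex{0,0} = 1
G(6) = mex{1,1} = 0
G(7) = mex{0,0} = 1
G(8) = mex{1,1} = 0
G(9) = mex{0,0} = 1
G(10) = mex{1,1} = 0
G(11) = mex{0,0} = 1
G(12) = mex{1,1} = 0
G(13) = mex{0,0} = 1
G(14) = mex{1,1} = 0
G(15) = mex{0,0} = 1
G(16) = mex{1,1} = 0
G(17) = mex{0,0} = 1
G(18) = mex{1,1} = 0
G(19) = mex{0,0} = 1
G(20) = mex{1,1} = 0
G(21) = mex{0,0} = 1
G(22) = mex{1,1} = 0
G(23) = mex{0,0} = 1
G(24) = mex{1,1} = 0
Pile A: G(8) = 0.
Pile B: G(24) = 0.
Pile C: G(11) = 1.
Combined Grundy value = 0 ⊕ 0 ⊕ 1 = 1.

1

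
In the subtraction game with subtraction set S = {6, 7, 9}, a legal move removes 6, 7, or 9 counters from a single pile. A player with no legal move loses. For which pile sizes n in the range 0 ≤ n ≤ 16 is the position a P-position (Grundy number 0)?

0, 1, 2, 3, 4, 5, 15, 16

n :  0  1  2  3  4  5  6  7  8  9 10 11 12 13 14 15 16
G :  0  0  0  0  0  0  1  1  1  1  1  1  2  2  2  0  0
P-positions are exactly the n with G(n) = 0.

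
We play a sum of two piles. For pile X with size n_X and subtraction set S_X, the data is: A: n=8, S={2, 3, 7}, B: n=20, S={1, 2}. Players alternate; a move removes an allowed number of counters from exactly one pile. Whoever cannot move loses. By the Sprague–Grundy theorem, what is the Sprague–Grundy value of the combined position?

3

Pile A, S = {2, 3, 7}:
n : 0 1 2 3 4 5 6 7 8
G : 0 0 1 1 2 0 0 1 1
G_A(8) = 1.
Pile B, S = {1, 2}:
n :  0  1  2  3  4  5  6  7  8  9 10 11 12 13 14 15 16 17 18 19 20
G :  0  1  2  0  1  2  0  1  2  0  1  2  0  1  2  0  1  2  0  1  2
G_B(20) = 2.
Combined Grundy value = 1 ⊕ 2 = 3.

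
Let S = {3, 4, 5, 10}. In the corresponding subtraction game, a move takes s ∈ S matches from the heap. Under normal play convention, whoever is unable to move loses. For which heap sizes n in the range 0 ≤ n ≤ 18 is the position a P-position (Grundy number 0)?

G(0) = 0
G(1) = mex{} = 0
G(2) = mex{} = 0
G(3) = mex{0} = 1
G(4) = mex{0,0} = 1
G(5) = mex{0,0,0} = 1
G(6) = mex{1,0,0} = 2
G(7) = mex{1,1,0} = 2
G(8) = mex{1,1,1} = 0
G(9) = mex{2,1,1} = 0
G(10) = mex{2,2,1,0} = 3
G(11) = mex{0,2,2,0} = 1
G(12) = mex{0,0,2,0} = 1
G(13) = mex{3,0,0,1} = 2
G(14) = mex{1,3,0,1} = 2
G(15) = mex{1,1,3,1} = 0
G(16) = mex{2,1,1,2} = 0
G(17) = mex{2,2,1,2} = 0
G(18) = mex{0,2,2,0} = 1
P-positions are exactly the n with G(n) = 0.

0, 1, 2, 8, 9, 15, 16, 17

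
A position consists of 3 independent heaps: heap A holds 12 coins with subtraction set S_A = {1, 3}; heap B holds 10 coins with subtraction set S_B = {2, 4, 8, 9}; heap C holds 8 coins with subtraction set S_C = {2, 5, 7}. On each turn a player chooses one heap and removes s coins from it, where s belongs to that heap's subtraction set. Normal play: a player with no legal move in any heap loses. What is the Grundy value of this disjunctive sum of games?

0

Heap A, S = {1, 3}:
G(0) = 0
G(1) = mex{0} = 1
G(2) = mex{1} = 0
G(3) = mex{0,0} = 1
G(4) = mex{1,1} = 0
G(5) = mex{0,0} = 1
G(6) = mex{1,1} = 0
G(7) = mex{0,0} = 1
G(8) = mex{1,1} = 0
G(9) = mex{0,0} = 1
G(10) = mex{1,1} = 0
G(11) = mex{0,0} = 1
G(12) = mex{1,1} = 0
G_A(12) = 0.
Heap B, S = {2, 4, 8, 9}:
n :  0  1  2  3  4  5  6  7  8  9 10
G :  0  0  1  1  2  2  0  0  1  1  2
G_B(10) = 2.
Heap C, S = {2, 5, 7}:
n : 0 1 2 3 4 5 6 7 8
G : 0 0 1 1 0 2 1 3 2
G_C(8) = 2.
Combined Grundy value = 0 ⊕ 2 ⊕ 2 = 0.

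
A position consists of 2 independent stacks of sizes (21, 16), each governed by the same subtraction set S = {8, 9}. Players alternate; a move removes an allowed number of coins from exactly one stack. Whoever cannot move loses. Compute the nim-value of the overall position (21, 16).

All stacks use S = {8, 9}:
n :  0  1  2  3  4  5  6  7  8  9 10 11 12 13 14 15 16 17 18 19 20 21
G :  0  0  0  0  0  0  0  0  1  1  1  1  1  1  1  1  2  0  0  0  0  0
Stack A: G(21) = 0.
Stack B: G(16) = 2.
Combined Grundy value = 0 ⊕ 2 = 2.

2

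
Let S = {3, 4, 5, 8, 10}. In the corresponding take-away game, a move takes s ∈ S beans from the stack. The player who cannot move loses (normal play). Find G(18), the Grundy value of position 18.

1

G(0) = 0
G(1) = mex{} = 0
G(2) = mex{} = 0
G(3) = mex{0} = 1
G(4) = mex{0,0} = 1
G(5) = mex{0,0,0} = 1
G(6) = mex{1,0,0} = 2
G(7) = mex{1,1,0} = 2
G(8) = mex{1,1,1,0} = 2
G(9) = mex{2,1,1,0} = 3
G(10) = mex{2,2,1,0,0} = 3
G(11) = mex{2,2,2,1,0} = 3
G(12) = mex{3,2,2,1,0} = 4
G(13) = mex{3,3,2,1,1} = 0
G(14) = mex{3,3,3,2,1} = 0
G(15) = mex{4,3,3,2,1} = 0
G(16) = mex{0,4,3,2,2} = 1
G(17) = mex{0,0,4,3,2} = 1
G(18) = mex{0,0,0,3,2} = 1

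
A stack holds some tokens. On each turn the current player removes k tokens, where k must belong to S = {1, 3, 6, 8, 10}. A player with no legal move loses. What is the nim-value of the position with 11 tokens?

G(0) = 0
G(1) = mex{0} = 1
G(2) = mex{1} = 0
G(3) = mex{0,0} = 1
G(4) = mex{1,1} = 0
G(5) = mex{0,0} = 1
G(6) = mex{1,1,0} = 2
G(7) = mex{2,0,1} = 3
G(8) = mex{3,1,0,0} = 2
G(9) = mex{2,2,1,1} = 0
G(10) = mex{0,3,0,0,0} = 1
G(11) = mex{1,2,1,1,1} = 0

0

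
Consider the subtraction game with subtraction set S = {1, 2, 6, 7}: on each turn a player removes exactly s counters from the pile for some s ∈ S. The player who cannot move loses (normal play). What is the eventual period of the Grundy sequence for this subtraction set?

8

G(0) = 0
G(1) = mex{0} = 1
G(2) = mex{1,0} = 2
G(3) = mex{2,1} = 0
G(4) = mex{0,2} = 1
G(5) = mex{1,0} = 2
G(6) = mex{2,1,0} = 3
G(7) = mex{3,2,1,0} = 4
G(8) = mex{4,3,2,1} = 0
G(9) = mex{0,4,0,2} = 1
G(10) = mex{1,0,1,0} = 2
G(11) = mex{2,1,2,1} = 0
G(12) = mex{0,2,3,2} = 1
G(13) = mex{1,0,4,3} = 2
G(14) = mex{2,1,0,4} = 3
G(15) = mex{3,2,1,0} = 4
G(16) = mex{4,3,2,1} = 0
G(17) = mex{0,4,0,2} = 1
G(n+8) = G(n) holds for n = 0,…,6 (a full window of length max(S) = 7), so the sequence is purely periodic with period 8.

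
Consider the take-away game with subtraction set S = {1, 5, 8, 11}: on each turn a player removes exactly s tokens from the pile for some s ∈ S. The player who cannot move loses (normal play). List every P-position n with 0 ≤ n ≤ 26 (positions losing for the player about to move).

0, 2, 4, 6, 16, 18, 20, 22

n :  0  1  2  3  4  5  6  7  8  9 10 11 12 13 14 15 16 17 18 19 20 21 22 23 24 25 26
G :  0  1  0  1  0  1  0  1  2  3  2  3  2  3  2  3  0  1  0  1  0  1  0  1  2  3  2
P-positions are exactly the n with G(n) = 0.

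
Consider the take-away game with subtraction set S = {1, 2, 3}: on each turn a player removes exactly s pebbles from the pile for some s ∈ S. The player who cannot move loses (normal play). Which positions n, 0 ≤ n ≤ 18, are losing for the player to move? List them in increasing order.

G(0) = 0
G(1) = mex{0} = 1
G(2) = mex{1,0} = 2
G(3) = mex{2,1,0} = 3
G(4) = mex{3,2,1} = 0
G(5) = mex{0,3,2} = 1
G(6) = mex{1,0,3} = 2
G(7) = mex{2,1,0} = 3
G(8) = mex{3,2,1} = 0
G(9) = mex{0,3,2} = 1
G(10) = mex{1,0,3} = 2
G(11) = mex{2,1,0} = 3
G(12) = mex{3,2,1} = 0
G(13) = mex{0,3,2} = 1
G(14) = mex{1,0,3} = 2
G(15) = mex{2,1,0} = 3
G(16) = mex{3,2,1} = 0
G(17) = mex{0,3,2} = 1
G(18) = mex{1,0,3} = 2
P-positions are exactly the n with G(n) = 0.

0, 4, 8, 12, 16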